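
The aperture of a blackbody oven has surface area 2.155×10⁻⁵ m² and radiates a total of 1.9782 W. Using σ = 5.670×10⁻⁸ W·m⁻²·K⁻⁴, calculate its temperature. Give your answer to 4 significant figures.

Area A = 2.155×10⁻⁵ m².
P = σAT⁴ ⇒ T = (P/(σA))^(1/4) = (1.9782/(5.670×10⁻⁸×2.155×10⁻⁵))^(1/4) = 1128 K.

T ≈ 1128 K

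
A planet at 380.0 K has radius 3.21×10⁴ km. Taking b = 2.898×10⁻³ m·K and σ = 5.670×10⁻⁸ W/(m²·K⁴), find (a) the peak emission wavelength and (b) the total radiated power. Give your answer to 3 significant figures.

λ_max ≈ 7.63 μm; P ≈ 1.53×10¹⁹ W

(a) λ_max = b/T = 2.898×10⁻³/380.0 = 7.626×10⁻⁶ m = 7.63 μm.
Surface area A = 4πR² = 4π(3.21×10⁷ m)² = 1.29485×10¹⁶ m².
(b) P = σAT⁴ = 5.670×10⁻⁸×1.29485×10¹⁶×(380.0)⁴ = 1.53×10¹⁹ W.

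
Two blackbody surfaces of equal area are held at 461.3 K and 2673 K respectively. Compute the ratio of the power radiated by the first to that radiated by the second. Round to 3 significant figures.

P₁/P₂ ≈ 8.87×10⁻⁴

With equal areas, P₁/P₂ = (T₁/T₂)⁴ = (461.3/2673)⁴ = 8.87×10⁻⁴.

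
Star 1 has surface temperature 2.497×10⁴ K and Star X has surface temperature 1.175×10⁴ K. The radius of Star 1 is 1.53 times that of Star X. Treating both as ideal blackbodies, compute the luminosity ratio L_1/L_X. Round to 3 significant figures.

L ∝ R²T⁴, so L_1/L_X = (R_1/R_X)²(T_1/T_X)⁴ = (1.53)² × (2.497×10⁴/1.175×10⁴)⁴ = 2.3409 × 20.3950 = 47.7.

L_1/L_X ≈ 47.7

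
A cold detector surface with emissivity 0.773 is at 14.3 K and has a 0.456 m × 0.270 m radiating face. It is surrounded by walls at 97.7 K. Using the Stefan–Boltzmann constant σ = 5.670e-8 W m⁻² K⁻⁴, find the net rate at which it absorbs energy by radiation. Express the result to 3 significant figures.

Net gain ≈ 0.491 W

Area A = 0.456 × 0.270 = 0.12312 m².
Net radiated power P_net = εσA(T⁴ − T₀⁴) = 0.773×5.670×10⁻⁸×0.12312×(14.3⁴ − 97.7⁴).
T⁴ − T₀⁴ = 41816.2 − 9.11126×10⁷ = -9.10708×10⁷ K⁴, so P_net = -0.491 W — negative, meaning a net gain of 0.491 W.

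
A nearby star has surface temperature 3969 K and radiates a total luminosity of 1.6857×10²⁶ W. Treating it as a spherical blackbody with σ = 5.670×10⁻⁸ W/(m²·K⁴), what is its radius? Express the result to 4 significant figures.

R ≈ 9.764×10⁸ m

L = 4πR²σT⁴ ⇒ R = √(L/(4πσT⁴)).
σT⁴ = 1.40704×10⁷ W/m², so R = √(1.6857×10²⁶/(4π×1.40704×10⁷)) = 9.764×10⁸ m.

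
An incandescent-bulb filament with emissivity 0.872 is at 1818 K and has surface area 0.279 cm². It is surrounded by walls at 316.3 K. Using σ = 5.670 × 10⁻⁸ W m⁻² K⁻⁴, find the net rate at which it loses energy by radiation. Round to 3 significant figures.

Area A = 0.279 cm² = 2.79×10⁻⁵ m².
Net radiated power P_net = εσA(T⁴ − T₀⁴) = 0.872×5.670×10⁻⁸×2.79×10⁻⁵×(1818⁴ − 316.3⁴).
T⁴ − T₀⁴ = 1.09238×10¹³ − 1.00091×10¹⁰ = 1.09138×10¹³ K⁴, so P_net = 15.1 W.

Net loss ≈ 15.1 W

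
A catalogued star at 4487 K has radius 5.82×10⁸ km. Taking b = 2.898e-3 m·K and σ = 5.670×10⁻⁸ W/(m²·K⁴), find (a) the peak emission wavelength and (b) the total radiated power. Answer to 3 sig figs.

(a) λ_max = b/T = 2.898×10⁻³/4487 = 6.459×10⁻⁷ m = 0.646 μm.
Surface area A = 4πR² = 4π(5.82×10¹¹ m)² = 4.25653×10²⁴ m².
(b) P = σAT⁴ = 5.670×10⁻⁸×4.25653×10²⁴×(4487)⁴ = 9.78×10³¹ W.

λ_max ≈ 0.646 μm; P ≈ 9.78×10³¹ W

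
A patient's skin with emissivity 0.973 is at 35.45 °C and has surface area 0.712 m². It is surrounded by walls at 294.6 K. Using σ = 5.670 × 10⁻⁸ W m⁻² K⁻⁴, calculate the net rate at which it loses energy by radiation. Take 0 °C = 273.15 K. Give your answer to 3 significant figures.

Net loss ≈ 60.4 W

T = 35.45 °C + 273.15 = 308.60 K.
Area A = 0.712 m².
Net radiated power P_net = εσA(T⁴ − T₀⁴) = 0.973×5.670×10⁻⁸×0.712×(308.60⁴ − 294.6⁴).
T⁴ − T₀⁴ = 9.06951×10⁹ − 7.53236×10⁹ = 1.53715×10⁹ K⁴, so P_net = 60.4 W.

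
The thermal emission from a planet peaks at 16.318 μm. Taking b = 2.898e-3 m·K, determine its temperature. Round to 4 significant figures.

Wien's law gives T = b/λ_max = (2.898×10⁻³ m·K)/(1.6318×10⁻⁵ m) = 177.6 K.

T ≈ 177.6 K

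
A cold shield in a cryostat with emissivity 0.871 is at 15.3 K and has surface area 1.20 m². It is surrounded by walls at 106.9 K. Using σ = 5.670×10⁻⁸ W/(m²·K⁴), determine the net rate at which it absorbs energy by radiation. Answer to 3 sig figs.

Area A = 1.20 m².
Net radiated power P_net = εσA(T⁴ − T₀⁴) = 0.871×5.670×10⁻⁸×1.20×(15.3⁴ − 106.9⁴).
T⁴ − T₀⁴ = 54798.1 − 1.30590×10⁸ = -1.30535×10⁸ K⁴, so P_net = -7.74 W — negative, meaning a net gain of 7.74 W.

Net gain ≈ 7.74 W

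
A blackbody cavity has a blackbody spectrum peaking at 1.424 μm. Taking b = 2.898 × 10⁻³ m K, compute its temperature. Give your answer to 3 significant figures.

Wien's law gives T = b/λ_max = (2.898×10⁻³ m·K)/(1.424×10⁻⁶ m) = 2.04×10³ K.

T ≈ 2.04×10³ K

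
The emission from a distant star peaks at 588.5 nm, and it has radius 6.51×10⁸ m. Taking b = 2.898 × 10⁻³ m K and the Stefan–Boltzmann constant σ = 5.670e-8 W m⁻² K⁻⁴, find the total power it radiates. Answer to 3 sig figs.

P ≈ 1.78×10²⁶ W

Wien's law: T = b/λ_max = 2.898×10⁻³/5.885×10⁻⁷ = 4924.38 K.
Surface area A = 4πR² = 4π(6.51×10⁸ m)² = 5.32564×10¹⁸ m².
Then P = σAT⁴ = 5.670×10⁻⁸×5.32564×10¹⁸×(4924.38)⁴ = 1.78×10²⁶ W.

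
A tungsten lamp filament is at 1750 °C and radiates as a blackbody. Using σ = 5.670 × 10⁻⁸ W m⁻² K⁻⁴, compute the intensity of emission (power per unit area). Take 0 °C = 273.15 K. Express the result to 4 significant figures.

I ≈ 9.499×10⁵ W/m²

T = 1750 °C + 273.15 = 2023.15 K.
Stefan–Boltzmann: I = σT⁴ = 5.670×10⁻⁸ × (2023.15)⁴ = 9.499×10⁵ W/m².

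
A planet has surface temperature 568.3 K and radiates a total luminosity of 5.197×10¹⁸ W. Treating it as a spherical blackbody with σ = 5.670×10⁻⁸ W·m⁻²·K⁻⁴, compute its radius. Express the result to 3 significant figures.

L = 4πR²σT⁴ ⇒ R = √(L/(4πσT⁴)).
σT⁴ = 5914.17 W/m², so R = √(5.197×10¹⁸/(4π×5914.17)) = 8.36×10⁶ m.

R ≈ 8.36×10⁶ m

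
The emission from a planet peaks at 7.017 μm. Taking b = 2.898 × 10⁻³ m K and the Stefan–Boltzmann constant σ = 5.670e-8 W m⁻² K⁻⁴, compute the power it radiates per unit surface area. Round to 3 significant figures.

I ≈ 1.65×10³ W/m²

Wien's law: T = b/λ_max = 2.898×10⁻³/7.017×10⁻⁶ = 412.997 K.
Then I = σT⁴ = 5.670×10⁻⁸×(412.997)⁴ = 1.65×10³ W/m².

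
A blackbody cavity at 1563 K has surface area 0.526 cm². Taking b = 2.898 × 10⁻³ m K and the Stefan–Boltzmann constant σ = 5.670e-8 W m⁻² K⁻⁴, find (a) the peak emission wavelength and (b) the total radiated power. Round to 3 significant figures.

(a) λ_max = b/T = 2.898×10⁻³/1563 = 1.854×10⁻⁶ m = 1.85 μm.
Area A = 0.526 cm² = 5.26×10⁻⁵ m².
(b) P = σAT⁴ = 5.670×10⁻⁸×5.26×10⁻⁵×(1563)⁴ = 17.8 W.

λ_max ≈ 1.85 μm; P ≈ 17.8 W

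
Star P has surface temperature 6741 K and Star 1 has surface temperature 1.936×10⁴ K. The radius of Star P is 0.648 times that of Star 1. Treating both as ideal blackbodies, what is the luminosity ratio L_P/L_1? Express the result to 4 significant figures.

L_P/L_1 ≈ 6.172×10⁻³

L ∝ R²T⁴, so L_P/L_1 = (R_P/R_1)²(T_P/T_1)⁴ = (0.648)² × (6741/1.936×10⁴)⁴ = 0.419904 × 0.0146986 = 6.172×10⁻³.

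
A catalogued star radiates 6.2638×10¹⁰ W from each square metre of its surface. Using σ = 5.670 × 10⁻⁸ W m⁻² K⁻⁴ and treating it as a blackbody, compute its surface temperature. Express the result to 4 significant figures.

T ≈ 3.242×10⁴ K

I = σT⁴, so T = (I/σ)^(1/4) = (6.2638×10¹⁰/(5.670×10⁻⁸))^(1/4) = 3.242×10⁴ K.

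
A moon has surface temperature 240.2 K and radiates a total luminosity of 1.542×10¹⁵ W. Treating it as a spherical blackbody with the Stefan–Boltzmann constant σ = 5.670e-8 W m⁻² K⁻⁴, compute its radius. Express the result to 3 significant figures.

L = 4πR²σT⁴ ⇒ R = √(L/(4πσT⁴)).
σT⁴ = 188.745 W/m², so R = √(1.542×10¹⁵/(4π×188.745)) = 8.06×10⁵ m.

R ≈ 8.06×10⁵ m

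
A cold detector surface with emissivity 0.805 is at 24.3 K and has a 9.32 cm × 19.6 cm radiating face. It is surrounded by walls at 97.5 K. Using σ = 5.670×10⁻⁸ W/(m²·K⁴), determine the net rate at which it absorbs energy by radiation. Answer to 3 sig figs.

Area A = 0.0932 × 0.196 = 0.0182672 m².
Net radiated power P_net = εσA(T⁴ − T₀⁴) = 0.805×5.670×10⁻⁸×0.0182672×(24.3⁴ − 97.5⁴).
T⁴ − T₀⁴ = 3.48678×10⁵ − 9.03688×10⁷ = -9.00201×10⁷ K⁴, so P_net = -0.0751 W — negative, meaning a net gain of 0.0751 W.

Net gain ≈ 0.0751 W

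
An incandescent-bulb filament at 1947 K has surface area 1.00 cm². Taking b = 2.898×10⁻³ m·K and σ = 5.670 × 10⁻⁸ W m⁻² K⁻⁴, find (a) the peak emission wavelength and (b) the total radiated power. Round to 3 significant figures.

(a) λ_max = b/T = 2.898×10⁻³/1947 = 1.488×10⁻⁶ m = 1.49×10³ nm.
Area A = 1.00 cm² = 1.00×10⁻⁴ m².
(b) P = σAT⁴ = 5.670×10⁻⁸×1.00×10⁻⁴×(1947)⁴ = 81.5 W.

λ_max ≈ 1.49×10³ nm; P ≈ 81.5 W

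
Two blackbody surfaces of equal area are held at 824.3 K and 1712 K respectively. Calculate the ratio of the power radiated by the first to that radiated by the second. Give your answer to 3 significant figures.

With equal areas, P₁/P₂ = (T₁/T₂)⁴ = (824.3/1712)⁴ = 0.0537.

P₁/P₂ ≈ 0.0537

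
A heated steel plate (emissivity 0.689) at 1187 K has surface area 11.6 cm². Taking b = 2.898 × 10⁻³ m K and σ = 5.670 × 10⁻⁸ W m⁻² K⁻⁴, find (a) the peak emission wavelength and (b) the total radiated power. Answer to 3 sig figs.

(a) λ_max = b/T = 2.898×10⁻³/1187 = 2.441×10⁻⁶ m = 2.44×10³ nm.
Area A = 11.6 cm² = 1.16×10⁻³ m².
(b) P = εσAT⁴ = 0.689×5.670×10⁻⁸×1.16×10⁻³×(1187)⁴ = 90.0 W.

λ_max ≈ 2.44×10³ nm; P ≈ 90.0 W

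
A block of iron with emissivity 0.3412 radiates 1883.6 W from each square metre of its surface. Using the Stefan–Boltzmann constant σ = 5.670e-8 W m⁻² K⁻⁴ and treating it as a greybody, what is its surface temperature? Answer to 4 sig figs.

I = εσT⁴, so T = (I/εσ)^(1/4) = (1883.6/(0.3412×5.670×10⁻⁸))^(1/4) = 558.6 K.

T ≈ 558.6 K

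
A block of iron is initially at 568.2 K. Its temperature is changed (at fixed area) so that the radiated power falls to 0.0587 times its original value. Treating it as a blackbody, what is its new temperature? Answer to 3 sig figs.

P ∝ T⁴, so T₂/T₁ = (P₂/P₁)^(1/4) = (0.0587)^(1/4) = 0.492220.
T₂ = 568.2 × 0.492220 = 280 K.

T₂ ≈ 280 K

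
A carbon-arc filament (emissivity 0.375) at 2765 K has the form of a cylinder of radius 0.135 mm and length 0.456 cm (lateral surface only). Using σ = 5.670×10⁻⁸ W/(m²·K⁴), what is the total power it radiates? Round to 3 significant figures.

P ≈ 4.81 W

Lateral area A = 2πrL = 2π×1.35×10⁻⁴×4.56×10⁻³ = 3.86793×10⁻⁶ m².
P = εσAT⁴ = 0.375 × 5.670×10⁻⁸ × 3.86793×10⁻⁶ × (2765)⁴ = 4.81 W.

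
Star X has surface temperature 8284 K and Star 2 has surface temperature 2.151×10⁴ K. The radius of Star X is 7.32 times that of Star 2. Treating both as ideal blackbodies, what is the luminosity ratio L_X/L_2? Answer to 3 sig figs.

L ∝ R²T⁴, so L_X/L_2 = (R_X/R_2)²(T_X/T_2)⁴ = (7.32)² × (8284/2.151×10⁴)⁴ = 53.5824 × 0.0219988 = 1.18.

L_X/L_2 ≈ 1.18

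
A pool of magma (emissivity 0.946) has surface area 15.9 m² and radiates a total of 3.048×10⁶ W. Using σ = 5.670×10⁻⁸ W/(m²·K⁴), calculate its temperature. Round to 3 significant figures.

T ≈ 1.37×10³ K

Area A = 15.9 m².
P = εσAT⁴ ⇒ T = (P/(εσA))^(1/4) = (3.048×10⁶/(0.946×5.670×10⁻⁸×15.9))^(1/4) = 1.37×10³ K.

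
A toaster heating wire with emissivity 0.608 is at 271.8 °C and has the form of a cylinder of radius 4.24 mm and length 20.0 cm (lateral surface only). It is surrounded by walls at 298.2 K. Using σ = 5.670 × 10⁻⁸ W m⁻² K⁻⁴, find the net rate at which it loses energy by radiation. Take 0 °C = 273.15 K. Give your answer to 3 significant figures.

T = 271.8 °C + 273.15 = 544.95 K.
Lateral area A = 2πrL = 2π×4.24×10⁻³×0.200 = 5.32814×10⁻³ m².
Net radiated power P_net = εσA(T⁴ − T₀⁴) = 0.608×5.670×10⁻⁸×5.32814×10⁻³×(544.95⁴ − 298.2⁴).
T⁴ − T₀⁴ = 8.81915×10¹⁰ − 7.90734×10⁹ = 8.02842×10¹⁰ K⁴, so P_net = 14.7 W.

Net loss ≈ 14.7 W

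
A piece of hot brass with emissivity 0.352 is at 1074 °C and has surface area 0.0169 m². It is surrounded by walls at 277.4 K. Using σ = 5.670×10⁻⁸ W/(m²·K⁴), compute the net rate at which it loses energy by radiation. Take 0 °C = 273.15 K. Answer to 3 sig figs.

Net loss ≈ 1.11×10³ W

T = 1074 °C + 273.15 = 1347.15 K.
Area A = 0.0169 m².
Net radiated power P_net = εσA(T⁴ − T₀⁴) = 0.352×5.670×10⁻⁸×0.0169×(1347.15⁴ − 277.4⁴).
T⁴ − T₀⁴ = 3.29355×10¹² − 5.92142×10⁹ = 3.28763×10¹² K⁴, so P_net = 1.11×10³ W.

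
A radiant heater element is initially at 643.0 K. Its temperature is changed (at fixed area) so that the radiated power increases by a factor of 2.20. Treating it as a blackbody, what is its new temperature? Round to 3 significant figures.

T₂ ≈ 783 K

P ∝ T⁴, so T₂/T₁ = (P₂/P₁)^(1/4) = (2.20)^(1/4) = 1.21788.
T₂ = 643.0 × 1.21788 = 783 K.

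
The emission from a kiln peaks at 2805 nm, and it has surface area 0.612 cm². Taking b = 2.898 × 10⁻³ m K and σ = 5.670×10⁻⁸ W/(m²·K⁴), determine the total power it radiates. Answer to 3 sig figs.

Wien's law: T = b/λ_max = 2.898×10⁻³/2.805×10⁻⁶ = 1033.16 K.
Area A = 0.612 cm² = 6.12×10⁻⁵ m².
Then P = σAT⁴ = 5.670×10⁻⁸×6.12×10⁻⁵×(1033.16)⁴ = 3.95 W.

P ≈ 3.95 W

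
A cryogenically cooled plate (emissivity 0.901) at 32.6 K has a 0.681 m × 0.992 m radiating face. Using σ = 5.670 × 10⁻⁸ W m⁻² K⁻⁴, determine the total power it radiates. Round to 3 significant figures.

P ≈ 0.0390 W

Area A = 0.681 × 0.992 = 0.675552 m².
P = εσAT⁴ = 0.901 × 5.670×10⁻⁸ × 0.675552 × (32.6)⁴ = 0.0390 W.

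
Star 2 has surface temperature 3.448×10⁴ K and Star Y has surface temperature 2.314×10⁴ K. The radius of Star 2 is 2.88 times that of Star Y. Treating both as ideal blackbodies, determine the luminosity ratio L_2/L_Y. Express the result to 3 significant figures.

L ∝ R²T⁴, so L_2/L_Y = (R_2/R_Y)²(T_2/T_Y)⁴ = (2.88)² × (3.448×10⁴/2.314×10⁴)⁴ = 8.2944 × 4.92964 = 40.9.

L_2/L_Y ≈ 40.9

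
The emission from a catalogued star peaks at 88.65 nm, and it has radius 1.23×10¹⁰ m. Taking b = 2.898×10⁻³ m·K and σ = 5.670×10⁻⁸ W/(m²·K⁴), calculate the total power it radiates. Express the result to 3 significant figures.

Wien's law: T = b/λ_max = 2.898×10⁻³/8.865×10⁻⁸ = 32690.4 K.
Surface area A = 4πR² = 4π(1.23×10¹⁰ m)² = 1.90117×10²¹ m².
Then P = σAT⁴ = 5.670×10⁻⁸×1.90117×10²¹×(32690.4)⁴ = 1.23×10³² W.

P ≈ 1.23×10³² W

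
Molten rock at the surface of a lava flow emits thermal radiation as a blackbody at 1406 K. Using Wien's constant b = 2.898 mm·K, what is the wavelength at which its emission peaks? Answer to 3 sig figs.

Wien's displacement law: λ_max = b/T = (2.898×10⁻³ m·K)/(1406 K) = 2.061×10⁻⁶ m.
That is 2.06×10³ nm, in the infrared range.

λ_max ≈ 2.06×10³ nm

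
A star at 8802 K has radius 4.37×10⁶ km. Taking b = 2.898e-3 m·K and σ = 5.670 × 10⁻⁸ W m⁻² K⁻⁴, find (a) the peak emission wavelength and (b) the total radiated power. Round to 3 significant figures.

λ_max ≈ 329 nm; P ≈ 8.17×10²⁸ W

(a) λ_max = b/T = 2.898×10⁻³/8802 = 3.292×10⁻⁷ m = 329 nm.
Surface area A = 4πR² = 4π(4.37×10⁹ m)² = 2.39979×10²⁰ m².
(b) P = σAT⁴ = 5.670×10⁻⁸×2.39979×10²⁰×(8802)⁴ = 8.17×10²⁸ W.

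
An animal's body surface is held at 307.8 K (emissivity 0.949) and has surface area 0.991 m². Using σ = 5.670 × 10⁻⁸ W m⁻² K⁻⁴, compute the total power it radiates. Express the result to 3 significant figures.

P ≈ 479 W

Area A = 0.991 m².
P = εσAT⁴ = 0.949 × 5.670×10⁻⁸ × 0.991 × (307.8)⁴ = 479 W.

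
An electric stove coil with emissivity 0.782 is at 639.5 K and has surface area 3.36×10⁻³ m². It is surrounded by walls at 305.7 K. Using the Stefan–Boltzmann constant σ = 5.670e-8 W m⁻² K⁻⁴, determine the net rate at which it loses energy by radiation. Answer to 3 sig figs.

Net loss ≈ 23.6 W

Area A = 3.36×10⁻³ m².
Net radiated power P_net = εσA(T⁴ − T₀⁴) = 0.782×5.670×10⁻⁸×3.36×10⁻³×(639.5⁴ − 305.7⁴).
T⁴ − T₀⁴ = 1.67248×10¹¹ − 8.73337×10⁹ = 1.58515×10¹¹ K⁴, so P_net = 23.6 W.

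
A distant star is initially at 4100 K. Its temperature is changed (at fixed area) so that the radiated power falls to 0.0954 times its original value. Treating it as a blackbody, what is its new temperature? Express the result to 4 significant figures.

T₂ ≈ 2279 K

P ∝ T⁴, so T₂/T₁ = (P₂/P₁)^(1/4) = (0.0954)^(1/4) = 0.555760.
T₂ = 4100 × 0.555760 = 2279 K.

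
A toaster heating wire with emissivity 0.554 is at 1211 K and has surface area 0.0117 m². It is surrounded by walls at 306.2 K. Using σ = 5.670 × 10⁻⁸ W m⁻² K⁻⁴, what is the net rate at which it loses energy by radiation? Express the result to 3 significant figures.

Area A = 0.0117 m².
Net radiated power P_net = εσA(T⁴ − T₀⁴) = 0.554×5.670×10⁻⁸×0.0117×(1211⁴ − 306.2⁴).
T⁴ − T₀⁴ = 2.15068×10¹² − 8.79065×10⁹ = 2.14189×10¹² K⁴, so P_net = 787 W.

Net loss ≈ 787 W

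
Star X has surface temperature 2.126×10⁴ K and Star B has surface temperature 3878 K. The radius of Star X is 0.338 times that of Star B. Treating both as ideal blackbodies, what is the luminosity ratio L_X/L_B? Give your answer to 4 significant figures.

L_X/L_B ≈ 103.2

L ∝ R²T⁴, so L_X/L_B = (R_X/R_B)²(T_X/T_B)⁴ = (0.338)² × (2.126×10⁴/3878)⁴ = 0.114244 × 903.279 = 103.2.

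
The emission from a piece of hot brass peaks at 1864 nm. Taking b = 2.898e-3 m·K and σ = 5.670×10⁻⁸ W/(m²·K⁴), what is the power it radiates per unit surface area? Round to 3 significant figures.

I ≈ 3.31×10⁵ W/m²

Wien's law: T = b/λ_max = 2.898×10⁻³/1.864×10⁻⁶ = 1554.72 K.
Then I = σT⁴ = 5.670×10⁻⁸×(1554.72)⁴ = 3.31×10⁵ W/m².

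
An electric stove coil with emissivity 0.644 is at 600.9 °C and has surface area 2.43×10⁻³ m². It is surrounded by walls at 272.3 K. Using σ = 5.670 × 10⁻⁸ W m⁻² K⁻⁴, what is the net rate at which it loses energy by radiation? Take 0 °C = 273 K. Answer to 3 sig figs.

T = 600.9 °C + 273 = 873.9 K.
Area A = 2.43×10⁻³ m².
Net radiated power P_net = εσA(T⁴ − T₀⁴) = 0.644×5.670×10⁻⁸×2.43×10⁻³×(873.9⁴ − 272.3⁴).
T⁴ − T₀⁴ = 5.83240×10¹¹ − 5.49782×10⁹ = 5.77742×10¹¹ K⁴, so P_net = 51.3 W.

Net loss ≈ 51.3 W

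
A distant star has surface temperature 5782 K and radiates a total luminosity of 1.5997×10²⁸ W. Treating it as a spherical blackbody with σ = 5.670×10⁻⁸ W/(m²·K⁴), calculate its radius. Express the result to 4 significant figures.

L = 4πR²σT⁴ ⇒ R = √(L/(4πσT⁴)).
σT⁴ = 6.33717×10⁷ W/m², so R = √(1.5997×10²⁸/(4π×6.33717×10⁷)) = 4.482×10⁹ m.

R ≈ 4.482×10⁹ m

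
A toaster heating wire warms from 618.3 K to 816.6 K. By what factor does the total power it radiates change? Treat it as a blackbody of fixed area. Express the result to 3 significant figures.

P₂/P₁ ≈ 3.04

P ∝ T⁴, so P₂/P₁ = (T₂/T₁)⁴ = (816.6/618.3)⁴ = (1.32072)⁴ = 3.04.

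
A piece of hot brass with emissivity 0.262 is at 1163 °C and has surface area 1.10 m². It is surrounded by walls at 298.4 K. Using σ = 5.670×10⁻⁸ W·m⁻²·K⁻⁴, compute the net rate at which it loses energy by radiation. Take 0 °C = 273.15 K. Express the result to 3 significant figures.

Net loss ≈ 6.94×10⁴ W

T = 1163 °C + 273.15 = 1436.15 K.
Area A = 1.10 m².
Net radiated power P_net = εσA(T⁴ − T₀⁴) = 0.262×5.670×10⁻⁸×1.10×(1436.15⁴ − 298.4⁴).
T⁴ − T₀⁴ = 4.25402×10¹² − 7.92858×10⁹ = 4.24609×10¹² K⁴, so P_net = 6.94×10⁴ W.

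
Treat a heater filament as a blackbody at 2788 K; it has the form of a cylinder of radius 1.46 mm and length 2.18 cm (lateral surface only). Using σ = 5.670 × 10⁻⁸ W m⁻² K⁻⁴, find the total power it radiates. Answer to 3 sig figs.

P ≈ 685 W

Lateral area A = 2πrL = 2π×1.46×10⁻³×0.0218 = 1.99981×10⁻⁴ m².
P = σAT⁴ = 5.670×10⁻⁸ × 1.99981×10⁻⁴ × (2788)⁴ = 685 W.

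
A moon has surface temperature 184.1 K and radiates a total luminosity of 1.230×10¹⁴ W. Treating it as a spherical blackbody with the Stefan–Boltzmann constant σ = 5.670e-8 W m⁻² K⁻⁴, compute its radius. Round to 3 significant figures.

L = 4πR²σT⁴ ⇒ R = √(L/(4πσT⁴)).
σT⁴ = 65.1326 W/m², so R = √(1.230×10¹⁴/(4π×65.1326)) = 3.88×10⁵ m.

R ≈ 3.88×10⁵ m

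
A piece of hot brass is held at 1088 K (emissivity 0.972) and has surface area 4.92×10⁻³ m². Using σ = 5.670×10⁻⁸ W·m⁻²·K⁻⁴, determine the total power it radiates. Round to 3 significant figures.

P ≈ 380 W

Area A = 4.92×10⁻³ m².
P = εσAT⁴ = 0.972 × 5.670×10⁻⁸ × 4.92×10⁻³ × (1088)⁴ = 380 W.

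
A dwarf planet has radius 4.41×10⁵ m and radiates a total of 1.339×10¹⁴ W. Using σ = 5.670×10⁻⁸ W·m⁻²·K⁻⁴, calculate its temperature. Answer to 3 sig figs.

Surface area A = 4πR² = 4π(4.41×10⁵ m)² = 2.44392×10¹² m².
P = σAT⁴ ⇒ T = (P/(σA))^(1/4) = (1.339×10¹⁴/(5.670×10⁻⁸×2.44392×10¹²))^(1/4) = 176 K.

T ≈ 176 K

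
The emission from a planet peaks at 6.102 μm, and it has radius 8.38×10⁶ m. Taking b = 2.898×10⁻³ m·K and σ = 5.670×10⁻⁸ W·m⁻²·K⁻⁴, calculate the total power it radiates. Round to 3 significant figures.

Wien's law: T = b/λ_max = 2.898×10⁻³/6.102×10⁻⁶ = 474.926 K.
Surface area A = 4πR² = 4π(8.38×10⁶ m)² = 8.82466×10¹⁴ m².
Then P = σAT⁴ = 5.670×10⁻⁸×8.82466×10¹⁴×(474.926)⁴ = 2.55×10¹⁸ W.

P ≈ 2.55×10¹⁸ W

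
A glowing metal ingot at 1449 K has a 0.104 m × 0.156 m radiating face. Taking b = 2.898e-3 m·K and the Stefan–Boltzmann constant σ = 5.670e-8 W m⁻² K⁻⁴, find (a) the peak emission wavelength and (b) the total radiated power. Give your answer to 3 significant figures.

λ_max ≈ 2.00×10³ nm; P ≈ 4.06×10³ W

(a) λ_max = b/T = 2.898×10⁻³/1449 = 2.000×10⁻⁶ m = 2.00×10³ nm.
Area A = 0.104 × 0.156 = 0.016224 m².
(b) P = σAT⁴ = 5.670×10⁻⁸×0.016224×(1449)⁴ = 4.06×10³ W.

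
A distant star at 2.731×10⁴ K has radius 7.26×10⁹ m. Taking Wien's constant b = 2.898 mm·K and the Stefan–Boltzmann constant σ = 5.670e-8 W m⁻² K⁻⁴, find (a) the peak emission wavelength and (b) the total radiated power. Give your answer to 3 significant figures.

λ_max ≈ 106 nm; P ≈ 2.09×10³¹ W

(a) λ_max = b/T = 2.898×10⁻³/2.731×10⁴ = 1.061×10⁻⁷ m = 106 nm.
Surface area A = 4πR² = 4π(7.26×10⁹ m)² = 6.62343×10²⁰ m².
(b) P = σAT⁴ = 5.670×10⁻⁸×6.62343×10²⁰×(2.731×10⁴)⁴ = 2.09×10³¹ W.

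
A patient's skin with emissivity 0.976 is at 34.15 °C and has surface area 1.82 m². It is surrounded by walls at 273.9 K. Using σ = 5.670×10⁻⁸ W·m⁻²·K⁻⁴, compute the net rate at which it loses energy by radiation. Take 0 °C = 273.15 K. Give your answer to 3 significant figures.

T = 34.15 °C + 273.15 = 307.30 K.
Area A = 1.82 m².
Net radiated power P_net = εσA(T⁴ − T₀⁴) = 0.976×5.670×10⁻⁸×1.82×(307.30⁴ − 273.9⁴).
T⁴ − T₀⁴ = 8.91765×10⁹ − 5.62818×10⁹ = 3.28947×10⁹ K⁴, so P_net = 331 W.

Net loss ≈ 331 W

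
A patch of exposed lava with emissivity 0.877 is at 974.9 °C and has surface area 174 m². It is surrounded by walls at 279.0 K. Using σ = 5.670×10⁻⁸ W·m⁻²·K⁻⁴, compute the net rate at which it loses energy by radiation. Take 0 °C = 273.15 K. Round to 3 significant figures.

Net loss ≈ 2.09×10⁷ W

T = 974.9 °C + 273.15 = 1248.05 K.
Area A = 174 m².
Net radiated power P_net = εσA(T⁴ − T₀⁴) = 0.877×5.670×10⁻⁸×174×(1248.05⁴ − 279.0⁴).
T⁴ − T₀⁴ = 2.42621×10¹² − 6.05922×10⁹ = 2.42015×10¹² K⁴, so P_net = 2.09×10⁷ W.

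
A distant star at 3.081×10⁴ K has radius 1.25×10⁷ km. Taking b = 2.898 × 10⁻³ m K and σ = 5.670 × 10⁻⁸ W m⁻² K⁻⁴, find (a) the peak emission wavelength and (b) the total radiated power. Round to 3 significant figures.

(a) λ_max = b/T = 2.898×10⁻³/3.081×10⁴ = 9.406×10⁻⁸ m = 94.1 nm.
Surface area A = 4πR² = 4π(1.25×10¹⁰ m)² = 1.96350×10²¹ m².
(b) P = σAT⁴ = 5.670×10⁻⁸×1.96350×10²¹×(3.081×10⁴)⁴ = 1.00×10³² W.

λ_max ≈ 94.1 nm; P ≈ 1.00×10³² W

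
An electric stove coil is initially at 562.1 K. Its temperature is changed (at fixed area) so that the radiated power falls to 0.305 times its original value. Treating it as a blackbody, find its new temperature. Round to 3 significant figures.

T₂ ≈ 418 K

P ∝ T⁴, so T₂/T₁ = (P₂/P₁)^(1/4) = (0.305)^(1/4) = 0.743147.
T₂ = 562.1 × 0.743147 = 418 K.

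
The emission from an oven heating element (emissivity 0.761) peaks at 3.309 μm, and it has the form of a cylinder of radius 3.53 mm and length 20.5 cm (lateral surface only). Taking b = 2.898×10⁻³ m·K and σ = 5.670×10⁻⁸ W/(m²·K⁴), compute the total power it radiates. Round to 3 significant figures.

Wien's law: T = b/λ_max = 2.898×10⁻³/3.309×10⁻⁶ = 875.793 K.
Lateral area A = 2πrL = 2π×3.53×10⁻³×0.205 = 4.54683×10⁻³ m².
Then P = εσAT⁴ = 0.761×5.670×10⁻⁸×4.54683×10⁻³×(875.793)⁴ = 115 W.

P ≈ 115 W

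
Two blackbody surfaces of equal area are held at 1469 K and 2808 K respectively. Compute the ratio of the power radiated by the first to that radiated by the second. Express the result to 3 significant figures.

With equal areas, P₁/P₂ = (T₁/T₂)⁴ = (1469/2808)⁴ = 0.0749.

P₁/P₂ ≈ 0.0749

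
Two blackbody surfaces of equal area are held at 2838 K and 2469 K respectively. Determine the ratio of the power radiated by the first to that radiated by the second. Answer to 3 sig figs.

P₁/P₂ ≈ 1.75

With equal areas, P₁/P₂ = (T₁/T₂)⁴ = (2838/2469)⁴ = 1.75.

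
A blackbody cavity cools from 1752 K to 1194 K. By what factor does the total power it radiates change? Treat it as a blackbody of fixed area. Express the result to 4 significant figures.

P₂/P₁ ≈ 0.2157

P ∝ T⁴, so P₂/P₁ = (T₂/T₁)⁴ = (1194/1752)⁴ = (0.681507)⁴ = 0.2157.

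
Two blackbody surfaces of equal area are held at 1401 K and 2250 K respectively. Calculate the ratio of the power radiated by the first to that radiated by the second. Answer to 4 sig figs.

P₁/P₂ ≈ 0.1503

With equal areas, P₁/P₂ = (T₁/T₂)⁴ = (1401/2250)⁴ = 0.1503.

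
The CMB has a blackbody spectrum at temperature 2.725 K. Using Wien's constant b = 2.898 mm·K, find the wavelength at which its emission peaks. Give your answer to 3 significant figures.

Wien's displacement law: λ_max = b/T = (2.898×10⁻³ m·K)/(2.725 K) = 1.063×10⁻³ m.
That is 1.06×10⁻³ m, in the microwave range.

λ_max ≈ 1.06×10⁻³ m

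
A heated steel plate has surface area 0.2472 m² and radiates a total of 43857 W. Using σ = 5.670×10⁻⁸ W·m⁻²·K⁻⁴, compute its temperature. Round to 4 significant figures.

T ≈ 1330 K

Area A = 0.2472 m².
P = σAT⁴ ⇒ T = (P/(σA))^(1/4) = (43857/(5.670×10⁻⁸×0.2472))^(1/4) = 1330 K.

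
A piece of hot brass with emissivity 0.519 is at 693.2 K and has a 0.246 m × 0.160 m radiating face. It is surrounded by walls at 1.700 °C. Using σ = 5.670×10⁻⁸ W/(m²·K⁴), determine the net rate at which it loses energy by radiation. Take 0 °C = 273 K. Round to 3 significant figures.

Surroundings: T = 1.700 °C + 273 = 274.700 K.
Area A = 0.246 × 0.160 = 0.03936 m².
Net radiated power P_net = εσA(T⁴ − T₀⁴) = 0.519×5.670×10⁻⁸×0.03936×(693.2⁴ − 274.700⁴).
T⁴ − T₀⁴ = 2.30905×10¹¹ − 5.69423×10⁹ = 2.25211×10¹¹ K⁴, so P_net = 261 W.

Net loss ≈ 261 W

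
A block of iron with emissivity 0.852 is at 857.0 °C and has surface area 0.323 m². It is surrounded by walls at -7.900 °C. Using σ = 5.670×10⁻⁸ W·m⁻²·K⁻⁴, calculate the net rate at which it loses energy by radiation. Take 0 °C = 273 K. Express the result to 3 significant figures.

Net loss ≈ 2.54×10⁴ W

T = 857.0 °C + 273 = 1130.0 K.
Surroundings: T = -7.900 °C + 273 = 265.100 K.
Area A = 0.323 m².
Net radiated power P_net = εσA(T⁴ − T₀⁴) = 0.852×5.670×10⁻⁸×0.323×(1130.0⁴ − 265.100⁴).
T⁴ − T₀⁴ = 1.63047×10¹² − 4.93900×10⁹ = 1.62553×10¹² K⁴, so P_net = 2.54×10⁴ W.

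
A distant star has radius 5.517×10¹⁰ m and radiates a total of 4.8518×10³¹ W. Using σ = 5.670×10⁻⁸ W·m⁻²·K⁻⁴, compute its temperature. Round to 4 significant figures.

Surface area A = 4πR² = 4π(5.517×10¹⁰ m)² = 3.82486×10²² m².
P = σAT⁴ ⇒ T = (P/(σA))^(1/4) = (4.8518×10³¹/(5.670×10⁻⁸×3.82486×10²²))^(1/4) = 1.223×10⁴ K.

T ≈ 1.223×10⁴ K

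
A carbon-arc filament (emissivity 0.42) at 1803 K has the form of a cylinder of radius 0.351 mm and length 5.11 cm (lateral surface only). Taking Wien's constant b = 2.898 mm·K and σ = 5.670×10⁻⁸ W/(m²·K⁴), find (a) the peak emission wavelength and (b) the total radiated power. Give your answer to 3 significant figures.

(a) λ_max = b/T = 2.898×10⁻³/1803 = 1.607×10⁻⁶ m = 1.61×10³ nm.
Lateral area A = 2πrL = 2π×3.51×10⁻⁴×0.0511 = 1.12696×10⁻⁴ m².
(b) P = εσAT⁴ = 0.42×5.670×10⁻⁸×1.12696×10⁻⁴×(1803)⁴ = 28.4 W.

λ_max ≈ 1.61×10³ nm; P ≈ 28.4 W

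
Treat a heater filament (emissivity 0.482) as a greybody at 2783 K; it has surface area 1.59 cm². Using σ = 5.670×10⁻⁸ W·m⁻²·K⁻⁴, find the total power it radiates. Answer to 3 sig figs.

P ≈ 261 W

Area A = 1.59 cm² = 1.59×10⁻⁴ m².
P = εσAT⁴ = 0.482 × 5.670×10⁻⁸ × 1.59×10⁻⁴ × (2783)⁴ = 261 W.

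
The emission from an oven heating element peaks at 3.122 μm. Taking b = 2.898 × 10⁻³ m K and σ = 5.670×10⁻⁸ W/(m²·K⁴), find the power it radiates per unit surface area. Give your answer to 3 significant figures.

Wien's law: T = b/λ_max = 2.898×10⁻³/3.122×10⁻⁶ = 928.251 K.
Then I = σT⁴ = 5.670×10⁻⁸×(928.251)⁴ = 4.21×10⁴ W/m².

I ≈ 4.21×10⁴ W/m²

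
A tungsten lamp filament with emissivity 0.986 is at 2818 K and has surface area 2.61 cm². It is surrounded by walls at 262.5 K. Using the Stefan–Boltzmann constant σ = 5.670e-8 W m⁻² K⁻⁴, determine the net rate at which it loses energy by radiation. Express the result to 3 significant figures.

Net loss ≈ 920 W

Area A = 2.61 cm² = 2.61×10⁻⁴ m².
Net radiated power P_net = εσA(T⁴ − T₀⁴) = 0.986×5.670×10⁻⁸×2.61×10⁻⁴×(2818⁴ − 262.5⁴).
T⁴ − T₀⁴ = 6.30615×10¹³ − 4.74807×10⁹ = 6.30568×10¹³ K⁴, so P_net = 920 W.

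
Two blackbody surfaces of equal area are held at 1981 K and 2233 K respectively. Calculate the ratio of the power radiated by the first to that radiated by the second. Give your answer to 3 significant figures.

P₁/P₂ ≈ 0.619

With equal areas, P₁/P₂ = (T₁/T₂)⁴ = (1981/2233)⁴ = 0.619.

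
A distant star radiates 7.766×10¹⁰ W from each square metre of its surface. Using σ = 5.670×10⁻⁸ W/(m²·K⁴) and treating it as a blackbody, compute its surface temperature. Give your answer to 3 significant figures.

T ≈ 3.42×10⁴ K

I = σT⁴, so T = (I/σ)^(1/4) = (7.766×10¹⁰/(5.670×10⁻⁸))^(1/4) = 3.42×10⁴ K.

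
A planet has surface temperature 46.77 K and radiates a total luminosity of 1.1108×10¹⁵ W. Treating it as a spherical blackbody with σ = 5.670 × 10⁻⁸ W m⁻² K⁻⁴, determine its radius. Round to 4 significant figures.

R ≈ 1.805×10⁷ m

L = 4πR²σT⁴ ⇒ R = √(L/(4πσT⁴)).
σT⁴ = 0.271302 W/m², so R = √(1.1108×10¹⁵/(4π×0.271302)) = 1.805×10⁷ m.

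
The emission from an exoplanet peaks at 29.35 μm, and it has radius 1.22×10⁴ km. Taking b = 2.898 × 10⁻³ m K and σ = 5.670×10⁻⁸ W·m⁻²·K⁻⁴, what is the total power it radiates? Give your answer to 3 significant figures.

P ≈ 1.01×10¹⁶ W

Wien's law: T = b/λ_max = 2.898×10⁻³/2.935×10⁻⁵ = 98.7394 K.
Surface area A = 4πR² = 4π(1.22×10⁷ m)² = 1.87038×10¹⁵ m².
Then P = σAT⁴ = 5.670×10⁻⁸×1.87038×10¹⁵×(98.7394)⁴ = 1.01×10¹⁶ W.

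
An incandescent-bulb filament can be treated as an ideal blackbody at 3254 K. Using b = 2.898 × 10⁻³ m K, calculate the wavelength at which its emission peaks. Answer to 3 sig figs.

Wien's displacement law: λ_max = b/T = (2.898×10⁻³ m·K)/(3254 K) = 8.906×10⁻⁷ m.
That is 0.891 μm, in the infrared range.

λ_max ≈ 0.891 μm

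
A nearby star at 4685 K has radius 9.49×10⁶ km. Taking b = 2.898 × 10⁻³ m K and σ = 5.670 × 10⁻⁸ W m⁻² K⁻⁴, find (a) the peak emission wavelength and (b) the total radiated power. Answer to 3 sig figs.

(a) λ_max = b/T = 2.898×10⁻³/4685 = 6.186×10⁻⁷ m = 0.619 μm.
Surface area A = 4πR² = 4π(9.49×10⁹ m)² = 1.13173×10²¹ m².
(b) P = σAT⁴ = 5.670×10⁻⁸×1.13173×10²¹×(4685)⁴ = 3.09×10²⁸ W.

λ_max ≈ 0.619 μm; P ≈ 3.09×10²⁸ W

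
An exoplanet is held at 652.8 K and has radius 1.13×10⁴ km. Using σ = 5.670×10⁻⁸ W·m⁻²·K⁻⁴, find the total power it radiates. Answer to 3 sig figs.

Surface area A = 4πR² = 4π(1.13×10⁷ m)² = 1.60460×10¹⁵ m².
P = σAT⁴ = 5.670×10⁻⁸ × 1.60460×10¹⁵ × (652.8)⁴ = 1.65×10¹⁹ W.

P ≈ 1.65×10¹⁹ W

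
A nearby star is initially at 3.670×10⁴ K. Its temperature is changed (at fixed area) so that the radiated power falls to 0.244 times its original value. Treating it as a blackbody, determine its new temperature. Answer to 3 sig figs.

T₂ ≈ 2.58×10⁴ K

P ∝ T⁴, so T₂/T₁ = (P₂/P₁)^(1/4) = (0.244)^(1/4) = 0.702825.
T₂ = 3.670×10⁴ × 0.702825 = 2.58×10⁴ K.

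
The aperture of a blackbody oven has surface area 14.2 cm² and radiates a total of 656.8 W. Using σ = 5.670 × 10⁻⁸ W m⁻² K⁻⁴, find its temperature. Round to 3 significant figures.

T ≈ 1.69×10³ K

Area A = 14.2 cm² = 1.42×10⁻³ m².
P = σAT⁴ ⇒ T = (P/(σA))^(1/4) = (656.8/(5.670×10⁻⁸×1.42×10⁻³))^(1/4) = 1.69×10³ K.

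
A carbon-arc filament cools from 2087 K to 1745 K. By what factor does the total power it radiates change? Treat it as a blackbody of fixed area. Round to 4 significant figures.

P ∝ T⁴, so P₂/P₁ = (T₂/T₁)⁴ = (1745/2087)⁴ = (0.836128)⁴ = 0.4888.

P₂/P₁ ≈ 0.4888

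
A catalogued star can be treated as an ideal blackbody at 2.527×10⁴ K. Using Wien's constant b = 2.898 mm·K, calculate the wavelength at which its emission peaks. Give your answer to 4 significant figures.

λ_max ≈ 114.7 nm

Wien's displacement law: λ_max = b/T = (2.898×10⁻³ m·K)/(2.527×10⁴ K) = 1.1468×10⁻⁷ m.
That is 114.7 nm, in the ultraviolet range.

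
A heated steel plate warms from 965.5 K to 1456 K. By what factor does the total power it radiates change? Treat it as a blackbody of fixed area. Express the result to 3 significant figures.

P ∝ T⁴, so P₂/P₁ = (T₂/T₁)⁴ = (1456/965.5)⁴ = (1.50803)⁴ = 5.17.

P₂/P₁ ≈ 5.17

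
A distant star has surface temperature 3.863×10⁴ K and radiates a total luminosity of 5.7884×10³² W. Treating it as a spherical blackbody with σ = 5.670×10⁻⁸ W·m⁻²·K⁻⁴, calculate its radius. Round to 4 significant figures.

L = 4πR²σT⁴ ⇒ R = √(L/(4πσT⁴)).
σT⁴ = 1.26265×10¹¹ W/m², so R = √(5.7884×10³²/(4π×1.26265×10¹¹)) = 1.910×10¹⁰ m.

R ≈ 1.910×10¹⁰ m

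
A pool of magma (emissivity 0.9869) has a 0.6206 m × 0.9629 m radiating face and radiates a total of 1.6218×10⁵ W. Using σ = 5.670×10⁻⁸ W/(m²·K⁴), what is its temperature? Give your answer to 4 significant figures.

T ≈ 1484 K

Area A = 0.6206 × 0.9629 = 0.597576 m².
P = εσAT⁴ ⇒ T = (P/(εσA))^(1/4) = (1.6218×10⁵/(0.9869×5.670×10⁻⁸×0.597576))^(1/4) = 1484 K.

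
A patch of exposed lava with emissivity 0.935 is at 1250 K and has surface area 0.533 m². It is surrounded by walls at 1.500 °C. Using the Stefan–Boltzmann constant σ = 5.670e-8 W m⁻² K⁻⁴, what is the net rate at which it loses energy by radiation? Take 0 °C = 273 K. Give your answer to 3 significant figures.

Net loss ≈ 6.88×10⁴ W

Surroundings: T = 1.500 °C + 273 = 274.500 K.
Area A = 0.533 m².
Net radiated power P_net = εσA(T⁴ − T₀⁴) = 0.935×5.670×10⁻⁸×0.533×(1250⁴ − 274.500⁴).
T⁴ − T₀⁴ = 2.44141×10¹² − 5.67766×10⁹ = 2.43573×10¹² K⁴, so P_net = 6.88×10⁴ W.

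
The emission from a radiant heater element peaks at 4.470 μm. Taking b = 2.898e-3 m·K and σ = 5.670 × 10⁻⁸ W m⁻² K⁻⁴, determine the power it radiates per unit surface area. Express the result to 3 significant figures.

Wien's law: T = b/λ_max = 2.898×10⁻³/4.470×10⁻⁶ = 648.322 K.
Then I = σT⁴ = 5.670×10⁻⁸×(648.322)⁴ = 1.00×10⁴ W/m².

I ≈ 1.00×10⁴ W/m²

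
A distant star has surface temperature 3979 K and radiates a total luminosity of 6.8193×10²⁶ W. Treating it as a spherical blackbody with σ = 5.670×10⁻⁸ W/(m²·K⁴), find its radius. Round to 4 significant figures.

R ≈ 1.954×10⁹ m

L = 4πR²σT⁴ ⇒ R = √(L/(4πσT⁴)).
σT⁴ = 1.42128×10⁷ W/m², so R = √(6.8193×10²⁶/(4π×1.42128×10⁷)) = 1.954×10⁹ m.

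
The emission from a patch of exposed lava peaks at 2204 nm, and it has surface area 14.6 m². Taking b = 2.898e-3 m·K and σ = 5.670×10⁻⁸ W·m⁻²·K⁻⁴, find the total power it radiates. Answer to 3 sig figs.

Wien's law: T = b/λ_max = 2.898×10⁻³/2.204×10⁻⁶ = 1314.88 K.
Area A = 14.6 m².
Then P = σAT⁴ = 5.670×10⁻⁸×14.6×(1314.88)⁴ = 2.47×10⁶ W.

P ≈ 2.47×10⁶ W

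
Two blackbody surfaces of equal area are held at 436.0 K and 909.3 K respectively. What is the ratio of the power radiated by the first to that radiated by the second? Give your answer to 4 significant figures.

With equal areas, P₁/P₂ = (T₁/T₂)⁴ = (436.0/909.3)⁴ = 0.05286.

P₁/P₂ ≈ 0.05286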